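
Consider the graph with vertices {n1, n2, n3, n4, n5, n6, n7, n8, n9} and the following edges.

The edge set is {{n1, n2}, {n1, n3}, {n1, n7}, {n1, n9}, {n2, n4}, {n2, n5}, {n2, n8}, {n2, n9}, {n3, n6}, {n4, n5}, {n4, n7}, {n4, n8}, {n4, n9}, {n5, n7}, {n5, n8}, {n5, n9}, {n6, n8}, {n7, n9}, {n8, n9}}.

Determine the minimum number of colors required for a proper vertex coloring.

n2, n4, n5, n8, n9 are mutually adjacent (a clique of size 5), so at least 5 colors are needed.
5 colors suffice: color 1 → {n3, n9}; color 2 → {n7, n8}; color 3 → {n1, n5, n6}; color 4 → {n4}; color 5 → {n2}. Each edge has distinct colors on its endpoints.

5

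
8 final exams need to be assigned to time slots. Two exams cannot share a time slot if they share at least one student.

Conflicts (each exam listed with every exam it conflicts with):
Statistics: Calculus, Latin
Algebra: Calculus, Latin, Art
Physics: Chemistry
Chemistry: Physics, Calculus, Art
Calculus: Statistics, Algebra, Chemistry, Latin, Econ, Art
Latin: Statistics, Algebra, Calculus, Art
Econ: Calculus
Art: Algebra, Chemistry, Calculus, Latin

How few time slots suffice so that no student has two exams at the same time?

4

Algebra, Calculus, Latin, Art all conflict with each other, so at least 4 time slots are needed.
4 time slots suffice: time slot 1 → {Physics, Calculus}; time slot 2 → {Statistics, Econ, Art}; time slot 3 → {Chemistry, Latin}; time slot 4 → {Algebra}. Each listed conflict is separated.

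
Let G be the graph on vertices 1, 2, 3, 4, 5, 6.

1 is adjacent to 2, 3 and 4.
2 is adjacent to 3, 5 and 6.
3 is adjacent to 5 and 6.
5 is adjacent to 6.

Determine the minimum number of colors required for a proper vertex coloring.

2, 3, 5, 6 are mutually adjacent (a clique of size 4), so at least 4 colors are needed.
4 colors suffice: color red → {3, 4}; color blue → {2}; color green → {1, 5}; color yellow → {6}. Every edge joins two different colors.

4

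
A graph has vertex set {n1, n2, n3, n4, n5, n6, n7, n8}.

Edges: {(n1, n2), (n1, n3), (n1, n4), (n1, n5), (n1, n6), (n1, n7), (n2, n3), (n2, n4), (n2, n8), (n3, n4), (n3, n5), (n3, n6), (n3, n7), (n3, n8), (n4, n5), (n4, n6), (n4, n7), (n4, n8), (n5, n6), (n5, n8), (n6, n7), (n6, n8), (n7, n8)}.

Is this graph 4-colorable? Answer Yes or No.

n1, n3, n4, n6, n7 are pairwise adjacent (a clique of size 5), so at least 5 colors are needed.
So 4 colors are not enough.

No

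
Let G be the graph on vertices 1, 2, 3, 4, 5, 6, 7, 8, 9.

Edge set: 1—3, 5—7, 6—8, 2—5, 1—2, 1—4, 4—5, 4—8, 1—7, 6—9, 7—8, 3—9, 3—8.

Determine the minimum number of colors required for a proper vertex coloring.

2

1 and 7 are adjacent, so at least 2 colors are needed.
2 colors suffice: color a → {1, 5, 8, 9}; color b → {2, 3, 4, 6, 7}. No two adjacent vertices share a color.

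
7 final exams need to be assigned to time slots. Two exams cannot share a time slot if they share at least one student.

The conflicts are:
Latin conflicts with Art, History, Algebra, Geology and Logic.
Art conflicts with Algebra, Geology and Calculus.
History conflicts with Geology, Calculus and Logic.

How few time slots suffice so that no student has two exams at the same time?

Latin, History, Logic all conflict with each other, so at least 3 time slots are needed.
3 time slots suffice: time slot 1 → {Latin, Calculus}; time slot 2 → {Art, History}; time slot 3 → {Algebra, Geology, Logic}. Every pair that conflicts lands in different time slots.

3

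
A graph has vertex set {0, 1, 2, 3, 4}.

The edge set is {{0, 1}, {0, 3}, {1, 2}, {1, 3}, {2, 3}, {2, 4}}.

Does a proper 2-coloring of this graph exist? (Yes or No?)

No

1, 2, 3 are pairwise adjacent, so at least 3 colors are needed.
So 2 colors are not enough.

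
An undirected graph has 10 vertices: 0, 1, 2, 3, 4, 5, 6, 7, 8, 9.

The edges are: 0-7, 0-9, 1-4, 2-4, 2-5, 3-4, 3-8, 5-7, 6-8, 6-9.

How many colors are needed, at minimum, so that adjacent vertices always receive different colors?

The cycle 0-7-5-2-4-3-8-6-9-0 has odd length 9, so it cannot be 2-colored; at least 3 colors are needed.
3 colors suffice: color a → {4, 5, 8, 9}; color b → {1, 2, 3, 6, 7}; color c → {0}. Each edge has distinct colors on its endpoints.

3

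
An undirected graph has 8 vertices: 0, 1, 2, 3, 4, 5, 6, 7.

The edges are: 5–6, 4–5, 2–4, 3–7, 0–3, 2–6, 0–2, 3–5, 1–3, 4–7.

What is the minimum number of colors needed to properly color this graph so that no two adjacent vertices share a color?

3

The cycle 0-3-5-6-2-0 has odd length 5, so it cannot be 2-colored; at least 3 colors are needed.
3 colors suffice: color a → {3, 4, 6}; color b → {1, 2, 5, 7}; color c → {0}. No two adjacent vertices share a color.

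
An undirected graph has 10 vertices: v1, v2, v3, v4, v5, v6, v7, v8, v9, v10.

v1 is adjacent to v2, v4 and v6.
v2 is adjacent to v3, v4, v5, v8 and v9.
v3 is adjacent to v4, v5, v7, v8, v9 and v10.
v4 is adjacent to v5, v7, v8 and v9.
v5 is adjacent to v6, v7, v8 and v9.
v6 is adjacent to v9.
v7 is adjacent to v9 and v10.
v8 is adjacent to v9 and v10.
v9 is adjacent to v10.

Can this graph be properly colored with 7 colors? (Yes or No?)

The chromatic number is 6. v2, v3, v4, v5, v8, v9 are pairwise adjacent (a clique of size 6), so at least 6 colors are needed.
6 colors suffice: v1=1, v2=6, v3=4, v4=3, v5=2, v6=3, v7=5, v8=5, v9=1, v10=2.
Since 7 ≥ 6, a proper 7-coloring certainly exists.

Yes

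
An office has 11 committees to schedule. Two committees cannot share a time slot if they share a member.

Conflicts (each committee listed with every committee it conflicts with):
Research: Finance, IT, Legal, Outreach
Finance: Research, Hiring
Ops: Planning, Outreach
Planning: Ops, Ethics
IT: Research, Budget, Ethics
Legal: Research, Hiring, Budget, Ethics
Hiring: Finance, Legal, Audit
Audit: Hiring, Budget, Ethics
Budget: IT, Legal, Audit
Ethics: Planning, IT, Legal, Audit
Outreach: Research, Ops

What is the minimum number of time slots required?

Hiring and Audit conflict, so at least 2 time slots are needed.
2 time slots suffice: time slot 1 → {Research, Ops, Hiring, Budget, Ethics}; time slot 2 → {Finance, Planning, IT, Legal, Audit, Outreach}. Each listed conflict is separated.

2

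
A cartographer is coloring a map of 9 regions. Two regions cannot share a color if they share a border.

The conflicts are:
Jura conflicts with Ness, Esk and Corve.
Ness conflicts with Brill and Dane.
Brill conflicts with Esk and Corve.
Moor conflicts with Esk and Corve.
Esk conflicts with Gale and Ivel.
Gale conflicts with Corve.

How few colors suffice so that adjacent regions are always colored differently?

Ness and Brill conflict, so at least 2 colors are needed.
2 colors suffice: Jura=2, Ness=1, Brill=2, Moor=2, Dane=2, Esk=1, Gale=2, Corve=1, Ivel=2. Every pair that conflicts lands in different colors.

2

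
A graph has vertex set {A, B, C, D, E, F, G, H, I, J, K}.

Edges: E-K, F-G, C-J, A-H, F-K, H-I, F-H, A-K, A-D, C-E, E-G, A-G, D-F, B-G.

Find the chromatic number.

B and G are adjacent, so at least 2 colors are needed.
2 colors suffice: A=blue, B=blue, C=red, D=red, E=blue, F=blue, G=red, H=red, I=blue, J=blue, K=red. Each edge has distinct colors on its endpoints.

2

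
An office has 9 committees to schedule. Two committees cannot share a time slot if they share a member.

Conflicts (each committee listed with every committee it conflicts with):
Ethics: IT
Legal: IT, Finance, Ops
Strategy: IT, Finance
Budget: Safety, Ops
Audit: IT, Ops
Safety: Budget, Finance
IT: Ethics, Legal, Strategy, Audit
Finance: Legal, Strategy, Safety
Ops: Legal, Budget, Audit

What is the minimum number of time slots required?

3

The cycle Legal-Ops-Budget-Safety-Finance-Legal has odd length 5, so it cannot be 2-colored; at least 3 time slots are needed.
3 time slots suffice: time slot 1 → {IT, Finance, Ops}; time slot 2 → {Ethics, Legal, Strategy, Budget, Audit}; time slot 3 → {Safety}. Every pair that conflicts lands in different time slots.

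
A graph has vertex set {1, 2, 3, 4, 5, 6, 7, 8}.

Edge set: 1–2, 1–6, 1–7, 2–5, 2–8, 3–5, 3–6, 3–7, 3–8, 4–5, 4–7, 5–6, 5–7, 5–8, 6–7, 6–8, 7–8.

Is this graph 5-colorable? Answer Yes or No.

The chromatic number is 5. 3, 5, 6, 7, 8 form a clique, so at least 5 colors are needed.
5 colors suffice: color a → {1, 5}; color b → {2, 7}; color c → {4, 8}; color d → {6}; color e → {3}.
That is already a proper 5-coloring.

Yes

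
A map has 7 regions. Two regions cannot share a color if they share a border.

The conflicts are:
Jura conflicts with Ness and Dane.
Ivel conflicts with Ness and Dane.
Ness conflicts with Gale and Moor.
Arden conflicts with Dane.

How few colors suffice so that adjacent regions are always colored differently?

Ness and Gale conflict, so at least 2 colors are needed.
2 colors suffice: color 1 → {Ness, Dane}; color 2 → {Jura, Ivel, Gale, Moor, Arden}. Every pair that conflicts lands in different colors.

2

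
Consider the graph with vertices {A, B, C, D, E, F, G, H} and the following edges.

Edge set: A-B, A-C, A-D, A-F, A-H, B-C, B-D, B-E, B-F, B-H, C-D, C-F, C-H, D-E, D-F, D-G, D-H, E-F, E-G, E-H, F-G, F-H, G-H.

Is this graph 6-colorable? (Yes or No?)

Yes

The chromatic number is 6. A, B, C, D, F, H form a clique, so at least 6 colors are needed.
6 colors suffice: color 1 → {F}; color 2 → {D}; color 3 → {H}; color 4 → {B, G}; color 5 → {C, E}; color 6 → {A}.
That is already a proper 6-coloring.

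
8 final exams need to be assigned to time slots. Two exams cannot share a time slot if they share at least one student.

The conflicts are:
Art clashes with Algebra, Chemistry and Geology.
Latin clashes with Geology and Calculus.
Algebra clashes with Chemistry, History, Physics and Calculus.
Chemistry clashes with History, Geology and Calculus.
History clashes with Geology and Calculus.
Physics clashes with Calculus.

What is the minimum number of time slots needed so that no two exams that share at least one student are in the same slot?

Algebra, Chemistry, History, Calculus all conflict with each other, so at least 4 time slots are needed.
A valid assignment using 4 time slots: Art=4, Latin=1, Algebra=3, Chemistry=1, History=4, Geology=2, Physics=1, Calculus=2. Every pair that conflicts lands in different time slots.

4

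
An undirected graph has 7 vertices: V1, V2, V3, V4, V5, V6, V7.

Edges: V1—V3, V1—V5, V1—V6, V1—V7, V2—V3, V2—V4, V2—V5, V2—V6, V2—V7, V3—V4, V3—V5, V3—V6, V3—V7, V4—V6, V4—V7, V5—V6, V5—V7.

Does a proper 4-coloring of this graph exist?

The chromatic number is 4. V2, V3, V4, V6 are pairwise adjacent (a clique of size 4), so at least 4 colors are needed.
4 colors suffice: color 1 → {V3}; color 2 → {V6, V7}; color 3 → {V1, V2}; color 4 → {V4, V5}.
That is already a proper 4-coloring.

Yes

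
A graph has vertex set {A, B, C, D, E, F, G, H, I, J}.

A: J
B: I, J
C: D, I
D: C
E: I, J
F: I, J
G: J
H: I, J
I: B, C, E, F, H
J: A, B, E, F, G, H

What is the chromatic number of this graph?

2

B and J are adjacent, so at least 2 colors are needed.
2 colors suffice: color 1 → {D, I, J}; color 2 → {A, B, C, E, F, G, H}. No two adjacent vertices share a color.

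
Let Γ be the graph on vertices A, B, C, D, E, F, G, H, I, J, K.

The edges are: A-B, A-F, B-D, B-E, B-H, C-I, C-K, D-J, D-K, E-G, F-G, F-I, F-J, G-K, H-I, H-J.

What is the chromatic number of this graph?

3

The cycle F-G-E-B-A-F has odd length 5, so it cannot be 2-colored; at least 3 colors are needed.
One proper 3-coloring: A=2, B=1, C=2, D=2, E=3, F=1, G=2, H=2, I=3, J=3, K=1. No two adjacent vertices share a color.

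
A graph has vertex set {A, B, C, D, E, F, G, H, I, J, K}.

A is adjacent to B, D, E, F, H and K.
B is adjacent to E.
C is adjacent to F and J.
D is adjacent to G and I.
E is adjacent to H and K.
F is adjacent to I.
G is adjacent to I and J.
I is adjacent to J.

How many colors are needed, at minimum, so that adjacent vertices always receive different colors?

3

G, I, J form a triangle, so at least 3 colors are needed.
3 colors suffice: A=1, B=3, C=1, D=2, E=2, F=2, G=3, H=3, I=1, J=2, K=3. Each edge has distinct colors on its endpoints.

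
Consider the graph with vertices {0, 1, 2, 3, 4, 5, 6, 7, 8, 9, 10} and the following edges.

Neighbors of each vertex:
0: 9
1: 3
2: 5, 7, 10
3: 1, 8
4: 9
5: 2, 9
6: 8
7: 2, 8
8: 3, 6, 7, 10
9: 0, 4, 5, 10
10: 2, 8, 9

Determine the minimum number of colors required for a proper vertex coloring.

2

6 and 8 are adjacent, so at least 2 colors are needed.
2 colors suffice: color red → {1, 2, 8, 9}; color blue → {0, 3, 4, 5, 6, 7, 10}. No two adjacent vertices share a color.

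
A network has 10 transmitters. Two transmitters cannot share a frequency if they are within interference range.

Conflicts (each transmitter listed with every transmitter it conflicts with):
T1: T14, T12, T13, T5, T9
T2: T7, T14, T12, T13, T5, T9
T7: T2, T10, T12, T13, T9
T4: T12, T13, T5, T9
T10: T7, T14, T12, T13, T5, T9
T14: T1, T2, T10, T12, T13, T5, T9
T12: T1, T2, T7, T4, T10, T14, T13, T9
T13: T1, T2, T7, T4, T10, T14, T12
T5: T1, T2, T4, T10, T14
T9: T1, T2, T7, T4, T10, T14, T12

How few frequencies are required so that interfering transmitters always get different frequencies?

T7, T10, T12, T9 all conflict with each other, so at least 4 frequencies are needed.
4 frequencies suffice: frequency 1 → {T12, T5}; frequency 2 → {T13, T9}; frequency 3 → {T7, T4, T14}; frequency 4 → {T1, T2, T10}. Each listed conflict is separated.

4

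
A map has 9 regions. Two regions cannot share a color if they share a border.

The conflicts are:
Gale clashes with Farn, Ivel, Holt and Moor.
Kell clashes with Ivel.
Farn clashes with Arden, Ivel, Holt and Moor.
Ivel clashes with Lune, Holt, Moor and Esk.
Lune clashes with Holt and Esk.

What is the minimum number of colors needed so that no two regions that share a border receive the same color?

Gale, Farn, Ivel, Holt all conflict with each other, so at least 4 colors are needed.
A valid assignment using 4 colors: Gale=4, Kell=2, Farn=2, Arden=1, Ivel=1, Lune=2, Holt=3, Moor=3, Esk=3. Each listed conflict is separated.

4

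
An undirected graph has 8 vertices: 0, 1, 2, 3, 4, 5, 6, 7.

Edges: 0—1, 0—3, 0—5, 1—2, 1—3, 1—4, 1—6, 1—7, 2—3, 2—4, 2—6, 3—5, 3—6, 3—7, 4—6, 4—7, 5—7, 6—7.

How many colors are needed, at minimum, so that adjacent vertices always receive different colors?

4

1, 4, 6, 7 are mutually adjacent (a clique of size 4), so at least 4 colors are needed.
4 colors suffice: 0=green, 1=red, 2=green, 3=blue, 4=blue, 5=red, 6=yellow, 7=green. No two adjacent vertices share a color.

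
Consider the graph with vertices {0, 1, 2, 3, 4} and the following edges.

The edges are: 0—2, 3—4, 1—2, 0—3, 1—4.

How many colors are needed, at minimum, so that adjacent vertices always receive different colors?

The cycle 0-2-1-4-3-0 has odd length 5, so it cannot be 2-colored; at least 3 colors are needed.
One proper 3-coloring: 0=red, 1=red, 2=blue, 3=green, 4=blue. Every edge joins two different colors.

3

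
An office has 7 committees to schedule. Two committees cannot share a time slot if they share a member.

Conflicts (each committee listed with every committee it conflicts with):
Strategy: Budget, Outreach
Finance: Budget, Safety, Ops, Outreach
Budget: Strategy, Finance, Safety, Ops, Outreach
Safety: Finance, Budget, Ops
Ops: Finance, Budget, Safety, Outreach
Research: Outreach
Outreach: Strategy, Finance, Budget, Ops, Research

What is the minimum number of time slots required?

4

Finance, Budget, Safety, Ops all conflict with each other, so at least 4 time slots are needed.
4 time slots suffice: time slot 1 → {Budget, Research}; time slot 2 → {Safety, Outreach}; time slot 3 → {Strategy, Finance}; time slot 4 → {Ops}. Every pair that conflicts lands in different time slots.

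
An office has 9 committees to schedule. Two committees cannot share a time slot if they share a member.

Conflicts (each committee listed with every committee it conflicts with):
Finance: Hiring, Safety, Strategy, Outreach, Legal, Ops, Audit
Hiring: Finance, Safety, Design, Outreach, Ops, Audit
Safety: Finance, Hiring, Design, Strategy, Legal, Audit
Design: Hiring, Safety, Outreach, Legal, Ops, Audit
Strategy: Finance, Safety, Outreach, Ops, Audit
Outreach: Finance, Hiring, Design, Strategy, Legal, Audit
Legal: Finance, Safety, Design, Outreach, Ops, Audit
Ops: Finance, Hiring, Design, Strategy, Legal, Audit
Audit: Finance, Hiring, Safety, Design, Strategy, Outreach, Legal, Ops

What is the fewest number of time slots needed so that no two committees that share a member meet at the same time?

4

Finance, Outreach, Legal, Audit are mutually in conflict, so at least 4 time slots are needed.
Using 4 time slots: Finance=2, Hiring=3, Safety=4, Design=2, Strategy=3, Outreach=4, Legal=3, Ops=4, Audit=1. Every pair that conflicts lands in different time slots.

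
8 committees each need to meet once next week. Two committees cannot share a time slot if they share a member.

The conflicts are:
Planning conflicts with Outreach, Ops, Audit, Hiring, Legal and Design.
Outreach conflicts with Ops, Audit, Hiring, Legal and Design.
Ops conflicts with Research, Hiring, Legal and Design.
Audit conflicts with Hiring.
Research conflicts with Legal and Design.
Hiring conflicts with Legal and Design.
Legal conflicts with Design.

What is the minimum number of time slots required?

6

Planning, Outreach, Ops, Hiring, Legal, Design pairwise conflict, so at least 6 time slots are needed.
Using 6 time slots: Planning=4, Outreach=1, Ops=3, Audit=2, Research=1, Hiring=5, Legal=2, Design=6. No two conflicting committees share a time slot.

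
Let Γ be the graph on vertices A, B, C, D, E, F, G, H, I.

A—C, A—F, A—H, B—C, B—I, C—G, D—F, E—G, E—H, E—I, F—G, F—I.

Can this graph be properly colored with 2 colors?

No

The cycle E-G-C-B-I-E has odd length 5, so it cannot be 2-colored; at least 3 colors are needed.
So 2 colors are not enough.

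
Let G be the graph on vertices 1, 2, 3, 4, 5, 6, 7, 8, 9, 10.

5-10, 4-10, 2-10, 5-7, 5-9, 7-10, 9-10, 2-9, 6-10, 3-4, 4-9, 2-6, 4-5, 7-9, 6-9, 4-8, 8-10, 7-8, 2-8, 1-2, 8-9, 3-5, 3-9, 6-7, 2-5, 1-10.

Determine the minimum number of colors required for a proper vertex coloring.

7, 8, 9, 10 form a clique, so at least 4 colors are needed.
4 colors suffice: color red → {1, 9}; color blue → {3, 10}; color green → {2, 4, 7}; color yellow → {5, 6, 8}. No two adjacent vertices share a color.

4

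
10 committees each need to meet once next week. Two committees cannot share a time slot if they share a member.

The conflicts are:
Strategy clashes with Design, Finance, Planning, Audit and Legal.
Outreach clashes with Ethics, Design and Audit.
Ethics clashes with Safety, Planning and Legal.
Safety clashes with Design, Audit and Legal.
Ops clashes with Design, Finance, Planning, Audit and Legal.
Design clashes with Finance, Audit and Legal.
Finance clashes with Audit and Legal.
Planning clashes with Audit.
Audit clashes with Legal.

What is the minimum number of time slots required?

5

Ops, Design, Finance, Audit, Legal pairwise conflict, so at least 5 time slots are needed.
5 time slots suffice: time slot 1 → {Ethics, Audit}; time slot 2 → {Design, Planning}; time slot 3 → {Outreach, Legal}; time slot 4 → {Safety, Finance}; time slot 5 → {Strategy, Ops}. Every pair that conflicts lands in different time slots.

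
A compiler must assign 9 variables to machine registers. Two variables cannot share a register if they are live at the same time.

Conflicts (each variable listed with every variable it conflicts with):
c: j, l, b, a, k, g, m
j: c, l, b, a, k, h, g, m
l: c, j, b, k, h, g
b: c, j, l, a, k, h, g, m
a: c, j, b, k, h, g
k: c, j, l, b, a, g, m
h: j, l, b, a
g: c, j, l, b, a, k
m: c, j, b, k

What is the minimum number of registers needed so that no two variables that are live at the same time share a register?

6

c, j, b, a, k, g pairwise conflict, so at least 6 registers are needed.
A valid assignment using 6 registers: c=3, j=2, l=5, b=1, a=5, k=4, h=3, g=6, m=5. No two conflicting variables share a register.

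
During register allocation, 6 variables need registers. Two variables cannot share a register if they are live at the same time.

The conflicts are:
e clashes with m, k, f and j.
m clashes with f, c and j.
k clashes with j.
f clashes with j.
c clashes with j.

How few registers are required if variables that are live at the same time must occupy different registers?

e, m, f, j are mutually in conflict, so at least 4 registers are needed.
4 registers suffice: register 1 → {j}; register 2 → {m, k}; register 3 → {e, c}; register 4 → {f}. No two conflicting variables share a register.

4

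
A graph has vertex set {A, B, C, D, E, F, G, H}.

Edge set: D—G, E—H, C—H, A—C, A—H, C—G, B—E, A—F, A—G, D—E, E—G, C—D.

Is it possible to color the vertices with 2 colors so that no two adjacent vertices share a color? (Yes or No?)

No

D, E, G are pairwise adjacent, so at least 3 colors are needed.
So 2 colors are not enough.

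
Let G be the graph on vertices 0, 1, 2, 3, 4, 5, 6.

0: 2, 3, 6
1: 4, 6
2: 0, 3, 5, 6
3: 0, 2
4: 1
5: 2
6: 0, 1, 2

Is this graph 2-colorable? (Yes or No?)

No

0, 2, 6 are mutually adjacent, so at least 3 colors are needed.
So 2 colors are not enough.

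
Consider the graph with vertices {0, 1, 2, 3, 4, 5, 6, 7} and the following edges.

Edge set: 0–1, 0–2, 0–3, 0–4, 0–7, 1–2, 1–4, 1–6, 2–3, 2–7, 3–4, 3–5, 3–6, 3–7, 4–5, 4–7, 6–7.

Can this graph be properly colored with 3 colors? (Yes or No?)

0, 2, 3, 7 form a clique, so at least 4 colors are needed.
So 3 colors are not enough.

No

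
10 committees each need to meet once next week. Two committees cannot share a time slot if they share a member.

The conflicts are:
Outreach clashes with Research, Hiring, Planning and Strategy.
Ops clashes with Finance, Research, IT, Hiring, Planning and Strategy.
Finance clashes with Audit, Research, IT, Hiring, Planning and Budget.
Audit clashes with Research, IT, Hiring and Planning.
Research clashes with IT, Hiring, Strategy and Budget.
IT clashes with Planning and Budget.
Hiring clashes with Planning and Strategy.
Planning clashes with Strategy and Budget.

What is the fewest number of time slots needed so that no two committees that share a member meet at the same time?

4

Finance, Research, IT, Budget are mutually in conflict, so at least 4 time slots are needed.
4 time slots suffice: time slot 1 → {Research, Planning}; time slot 2 → {IT, Hiring}; time slot 3 → {Finance, Strategy}; time slot 4 → {Outreach, Ops, Audit, Budget}. Every pair that conflicts lands in different time slots.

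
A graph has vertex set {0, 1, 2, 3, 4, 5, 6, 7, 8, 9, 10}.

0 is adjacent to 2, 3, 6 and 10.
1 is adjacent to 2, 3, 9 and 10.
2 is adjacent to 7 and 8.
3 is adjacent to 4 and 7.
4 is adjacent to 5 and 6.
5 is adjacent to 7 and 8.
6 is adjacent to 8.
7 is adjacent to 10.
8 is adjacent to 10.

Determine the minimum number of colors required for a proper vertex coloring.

1 and 2 are adjacent, so at least 2 colors are needed.
2 colors suffice: color a → {2, 3, 5, 6, 9, 10}; color b → {0, 1, 4, 7, 8}. Each edge has distinct colors on its endpoints.

2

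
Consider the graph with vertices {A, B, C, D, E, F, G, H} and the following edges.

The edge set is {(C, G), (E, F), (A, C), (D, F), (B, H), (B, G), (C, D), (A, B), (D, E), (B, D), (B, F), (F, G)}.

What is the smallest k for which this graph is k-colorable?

B, F, G are pairwise adjacent, so at least 3 colors are needed.
3 colors suffice: color 1 → {B, C, E}; color 2 → {A, F, H}; color 3 → {D, G}. Every edge joins two different colors.

3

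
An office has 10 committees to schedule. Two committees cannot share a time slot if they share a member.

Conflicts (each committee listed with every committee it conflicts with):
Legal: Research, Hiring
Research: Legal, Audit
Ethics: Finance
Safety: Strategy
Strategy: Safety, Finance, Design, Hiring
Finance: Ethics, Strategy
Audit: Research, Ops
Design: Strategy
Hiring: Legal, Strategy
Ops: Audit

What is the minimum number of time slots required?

2

Strategy and Hiring conflict, so at least 2 time slots are needed.
Using 2 time slots: Legal=1, Research=2, Ethics=1, Safety=2, Strategy=1, Finance=2, Audit=1, Design=2, Hiring=2, Ops=2. Each listed conflict is separated.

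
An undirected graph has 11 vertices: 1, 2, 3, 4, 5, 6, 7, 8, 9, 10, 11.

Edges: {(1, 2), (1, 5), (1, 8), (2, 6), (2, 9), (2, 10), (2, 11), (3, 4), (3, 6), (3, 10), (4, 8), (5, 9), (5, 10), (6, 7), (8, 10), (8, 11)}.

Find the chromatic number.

6 and 7 are adjacent, so at least 2 colors are needed.
2 colors suffice: color red → {2, 3, 5, 7, 8}; color blue → {1, 4, 6, 9, 10, 11}. Every edge joins two different colors.

2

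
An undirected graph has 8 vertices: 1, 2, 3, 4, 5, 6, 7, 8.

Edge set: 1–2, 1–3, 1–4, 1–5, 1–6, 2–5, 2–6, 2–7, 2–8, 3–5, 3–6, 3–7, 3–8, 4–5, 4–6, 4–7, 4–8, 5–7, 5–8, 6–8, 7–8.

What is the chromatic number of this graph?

4

4, 5, 7, 8 form a clique, so at least 4 colors are needed.
4 colors suffice: 1=a, 2=c, 3=c, 4=c, 5=b, 6=b, 7=d, 8=a. No two adjacent vertices share a color.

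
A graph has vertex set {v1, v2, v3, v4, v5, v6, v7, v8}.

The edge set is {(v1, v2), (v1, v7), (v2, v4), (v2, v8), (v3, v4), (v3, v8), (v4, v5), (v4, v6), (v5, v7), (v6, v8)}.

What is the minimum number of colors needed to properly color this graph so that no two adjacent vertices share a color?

3

The cycle v1-v2-v4-v5-v7-v1 has odd length 5, so it cannot be 2-colored; at least 3 colors are needed.
3 colors suffice: color R → {v4, v7, v8}; color B → {v2, v3, v5, v6}; color G → {v1}. No two adjacent vertices share a color.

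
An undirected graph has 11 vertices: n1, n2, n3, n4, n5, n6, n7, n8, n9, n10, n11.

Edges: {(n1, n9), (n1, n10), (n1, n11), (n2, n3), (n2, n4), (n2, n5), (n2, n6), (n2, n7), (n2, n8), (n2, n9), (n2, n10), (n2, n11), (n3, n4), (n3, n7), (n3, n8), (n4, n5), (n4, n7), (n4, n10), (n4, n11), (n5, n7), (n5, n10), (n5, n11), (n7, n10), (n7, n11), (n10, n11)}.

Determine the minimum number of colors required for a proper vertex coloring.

n2, n4, n5, n7, n10, n11 form a clique, so at least 6 colors are needed.
6 colors suffice: color 1 → {n1, n2}; color 2 → {n3, n6, n9, n11}; color 3 → {n7, n8}; color 4 → {n4}; color 5 → {n10}; color 6 → {n5}. No two adjacent vertices share a color.

6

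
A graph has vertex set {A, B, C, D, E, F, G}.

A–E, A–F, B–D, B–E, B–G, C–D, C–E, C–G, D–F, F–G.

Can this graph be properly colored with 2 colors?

The cycle F-D-B-E-A-F has odd length 5, so it cannot be 2-colored; at least 3 colors are needed.
So 2 colors are not enough.

No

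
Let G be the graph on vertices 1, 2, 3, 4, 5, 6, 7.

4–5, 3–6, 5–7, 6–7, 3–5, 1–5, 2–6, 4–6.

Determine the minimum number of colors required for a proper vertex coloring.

2

2 and 6 are adjacent, so at least 2 colors are needed.
2 colors suffice: 1=b, 2=b, 3=b, 4=b, 5=a, 6=a, 7=b. No two adjacent vertices share a color.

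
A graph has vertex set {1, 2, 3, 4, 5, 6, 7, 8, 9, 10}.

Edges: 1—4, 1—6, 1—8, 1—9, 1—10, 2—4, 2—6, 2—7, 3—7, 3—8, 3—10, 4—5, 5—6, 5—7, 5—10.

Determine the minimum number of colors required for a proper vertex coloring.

3 and 8 are adjacent, so at least 2 colors are needed.
2 colors suffice: color a → {1, 2, 3, 5}; color b → {4, 6, 7, 8, 9, 10}. Every edge joins two different colors.

2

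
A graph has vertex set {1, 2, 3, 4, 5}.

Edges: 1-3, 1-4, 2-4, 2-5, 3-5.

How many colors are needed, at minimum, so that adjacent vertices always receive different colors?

3

The cycle 4-1-3-5-2-4 has odd length 5, so it cannot be 2-colored; at least 3 colors are needed.
One proper 3-coloring: 1=b, 2=c, 3=a, 4=a, 5=b. No two adjacent vertices share a color.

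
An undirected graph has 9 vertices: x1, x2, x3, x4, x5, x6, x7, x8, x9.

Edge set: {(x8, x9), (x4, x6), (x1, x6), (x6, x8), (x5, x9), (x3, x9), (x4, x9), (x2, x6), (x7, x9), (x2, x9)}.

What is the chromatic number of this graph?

x2 and x6 are adjacent, so at least 2 colors are needed.
2 colors suffice: x1=blue, x2=blue, x3=blue, x4=blue, x5=blue, x6=red, x7=blue, x8=blue, x9=red. No two adjacent vertices share a color.

2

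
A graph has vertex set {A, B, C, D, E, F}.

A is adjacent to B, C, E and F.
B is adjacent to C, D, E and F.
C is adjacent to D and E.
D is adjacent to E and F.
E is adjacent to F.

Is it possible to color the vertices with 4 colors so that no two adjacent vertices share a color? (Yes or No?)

The chromatic number is 4. B, C, D, E are pairwise adjacent (a clique of size 4), so at least 4 colors are needed.
4 colors suffice: color red → {B}; color blue → {E}; color green → {C, F}; color yellow → {A, D}.
That is already a proper 4-coloring.

Yes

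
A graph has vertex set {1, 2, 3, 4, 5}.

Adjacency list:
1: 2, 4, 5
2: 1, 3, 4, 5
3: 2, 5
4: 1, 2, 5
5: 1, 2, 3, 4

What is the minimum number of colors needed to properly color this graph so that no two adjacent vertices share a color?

4

1, 2, 4, 5 are mutually adjacent (a clique of size 4), so at least 4 colors are needed.
4 colors suffice: color red → {2}; color blue → {5}; color green → {1, 3}; color yellow → {4}. No two adjacent vertices share a color.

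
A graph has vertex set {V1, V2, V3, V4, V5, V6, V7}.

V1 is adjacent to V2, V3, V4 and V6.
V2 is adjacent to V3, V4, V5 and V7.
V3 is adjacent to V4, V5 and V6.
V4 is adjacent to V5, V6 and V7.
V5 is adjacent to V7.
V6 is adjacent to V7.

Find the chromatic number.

4

V2, V4, V5, V7 are pairwise adjacent (a clique of size 4), so at least 4 colors are needed.
4 colors suffice: V1=yellow, V2=blue, V3=green, V4=red, V5=yellow, V6=blue, V7=green. Each edge has distinct colors on its endpoints.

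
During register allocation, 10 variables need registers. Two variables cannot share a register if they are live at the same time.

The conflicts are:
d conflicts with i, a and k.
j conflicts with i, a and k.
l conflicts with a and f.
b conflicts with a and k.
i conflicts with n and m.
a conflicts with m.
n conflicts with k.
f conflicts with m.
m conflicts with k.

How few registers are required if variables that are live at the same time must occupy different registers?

j and a conflict, so at least 2 registers are needed.
Using 2 registers: d=2, j=2, l=2, b=2, i=1, a=1, n=2, f=1, m=2, k=1. Every pair that conflicts lands in different registers.

2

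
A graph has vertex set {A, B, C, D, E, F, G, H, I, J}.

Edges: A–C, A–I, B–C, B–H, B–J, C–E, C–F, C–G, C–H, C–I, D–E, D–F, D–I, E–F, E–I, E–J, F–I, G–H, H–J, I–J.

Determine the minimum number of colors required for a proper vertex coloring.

C, E, F, I are mutually adjacent (a clique of size 4), so at least 4 colors are needed.
A valid assignment using 4 colors: A=green, B=green, C=red, D=red, E=green, F=yellow, G=green, H=blue, I=blue, J=red. Every edge joins two different colors.

4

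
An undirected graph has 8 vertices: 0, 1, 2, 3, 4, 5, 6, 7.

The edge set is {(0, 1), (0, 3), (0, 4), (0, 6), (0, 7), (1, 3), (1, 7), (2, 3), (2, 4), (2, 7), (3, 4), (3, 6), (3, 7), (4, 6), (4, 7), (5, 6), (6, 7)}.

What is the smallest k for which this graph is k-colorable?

0, 3, 4, 6, 7 are pairwise adjacent (a clique of size 5), so at least 5 colors are needed.
One proper 5-coloring: 0=d, 1=c, 2=d, 3=b, 4=c, 5=a, 6=e, 7=a. Every edge joins two different colors.

5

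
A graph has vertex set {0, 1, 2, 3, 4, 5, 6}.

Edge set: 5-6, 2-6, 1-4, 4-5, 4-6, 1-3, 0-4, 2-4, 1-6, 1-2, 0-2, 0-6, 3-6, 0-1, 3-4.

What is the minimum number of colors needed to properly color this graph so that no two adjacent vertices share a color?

5

0, 1, 2, 4, 6 are mutually adjacent (a clique of size 5), so at least 5 colors are needed.
One proper 5-coloring: 0=d, 1=c, 2=e, 3=d, 4=a, 5=c, 6=b. No two adjacent vertices share a color.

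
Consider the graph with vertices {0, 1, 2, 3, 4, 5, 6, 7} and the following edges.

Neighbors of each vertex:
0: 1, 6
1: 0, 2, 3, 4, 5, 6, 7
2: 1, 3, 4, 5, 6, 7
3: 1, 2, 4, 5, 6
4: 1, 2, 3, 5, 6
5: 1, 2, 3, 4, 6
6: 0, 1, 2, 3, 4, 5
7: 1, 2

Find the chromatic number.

1, 2, 3, 4, 5, 6 are pairwise adjacent (a clique of size 6), so at least 6 colors are needed.
6 colors suffice: color red → {1}; color blue → {0, 2}; color green → {6, 7}; color yellow → {3}; color purple → {4}; color orange → {5}. Each edge has distinct colors on its endpoints.

6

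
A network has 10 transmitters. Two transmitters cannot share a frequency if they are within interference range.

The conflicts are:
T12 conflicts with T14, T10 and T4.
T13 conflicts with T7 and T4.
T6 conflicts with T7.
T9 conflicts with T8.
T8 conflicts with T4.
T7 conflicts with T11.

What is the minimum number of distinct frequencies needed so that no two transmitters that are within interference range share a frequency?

2

T13 and T4 conflict, so at least 2 frequencies are needed.
2 frequencies suffice: T12=2, T14=1, T13=2, T6=2, T9=1, T8=2, T7=1, T10=1, T11=2, T4=1. Every pair that conflicts lands in different frequencies.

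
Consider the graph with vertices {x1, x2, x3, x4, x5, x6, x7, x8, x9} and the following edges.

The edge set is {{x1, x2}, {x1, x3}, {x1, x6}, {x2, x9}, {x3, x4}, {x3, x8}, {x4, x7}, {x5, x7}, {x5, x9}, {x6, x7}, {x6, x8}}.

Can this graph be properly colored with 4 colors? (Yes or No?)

Yes

The chromatic number is 3. The cycle x7-x6-x8-x3-x4-x7 has odd length 5, so it cannot be 2-colored; at least 3 colors are needed.
3 colors suffice: color red → {x3, x6, x9}; color blue → {x1, x7, x8}; color green → {x2, x4, x5}.
Since 4 ≥ 3, a proper 4-coloring certainly exists.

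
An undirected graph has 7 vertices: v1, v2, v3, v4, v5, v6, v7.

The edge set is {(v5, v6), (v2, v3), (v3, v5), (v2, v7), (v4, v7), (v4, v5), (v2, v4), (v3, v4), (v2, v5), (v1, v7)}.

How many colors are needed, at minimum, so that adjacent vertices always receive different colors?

4

v2, v3, v4, v5 form a clique, so at least 4 colors are needed.
4 colors suffice: color red → {v1, v4, v6}; color blue → {v5, v7}; color green → {v2}; color yellow → {v3}. Each edge has distinct colors on its endpoints.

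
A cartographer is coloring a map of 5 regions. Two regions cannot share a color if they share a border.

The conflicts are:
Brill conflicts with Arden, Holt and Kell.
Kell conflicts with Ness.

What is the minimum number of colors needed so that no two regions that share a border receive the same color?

Brill and Holt conflict, so at least 2 colors are needed.
One proper 2-coloring: Brill=1, Arden=2, Holt=2, Kell=2, Ness=1. Each listed conflict is separated.

2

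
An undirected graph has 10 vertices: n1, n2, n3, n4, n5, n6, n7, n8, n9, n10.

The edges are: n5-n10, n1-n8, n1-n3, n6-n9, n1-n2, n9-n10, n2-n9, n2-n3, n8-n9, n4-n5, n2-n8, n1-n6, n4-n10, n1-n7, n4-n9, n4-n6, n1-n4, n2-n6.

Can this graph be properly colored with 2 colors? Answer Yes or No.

n1, n2, n8 are mutually adjacent, so at least 3 colors are needed.
So 2 colors are not enough.

No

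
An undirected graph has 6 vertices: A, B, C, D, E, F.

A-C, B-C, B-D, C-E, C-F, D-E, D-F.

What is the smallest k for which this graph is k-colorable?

2

D and F are adjacent, so at least 2 colors are needed.
A valid assignment using 2 colors: A=2, B=2, C=1, D=1, E=2, F=2. No two adjacent vertices share a color.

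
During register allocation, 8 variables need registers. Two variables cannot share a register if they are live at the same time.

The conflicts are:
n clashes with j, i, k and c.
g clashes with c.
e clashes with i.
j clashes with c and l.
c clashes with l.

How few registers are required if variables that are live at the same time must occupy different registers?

j, c, l are mutually in conflict, so at least 3 registers are needed.
A valid assignment using 3 registers: n=1, g=1, e=1, j=3, i=2, k=2, c=2, l=1. Each listed conflict is separated.

3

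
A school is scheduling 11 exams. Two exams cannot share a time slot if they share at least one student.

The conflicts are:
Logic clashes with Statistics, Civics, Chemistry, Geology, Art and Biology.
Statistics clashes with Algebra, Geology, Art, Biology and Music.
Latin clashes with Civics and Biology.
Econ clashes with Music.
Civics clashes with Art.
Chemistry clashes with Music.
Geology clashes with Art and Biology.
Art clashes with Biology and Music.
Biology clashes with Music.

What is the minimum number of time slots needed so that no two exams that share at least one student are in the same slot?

Logic, Statistics, Geology, Art, Biology are mutually in conflict, so at least 5 time slots are needed.
5 time slots suffice: Logic=2, Statistics=1, Latin=2, Econ=1, Civics=1, Chemistry=1, Algebra=2, Geology=5, Art=3, Biology=4, Music=2. Every pair that conflicts lands in different time slots.

5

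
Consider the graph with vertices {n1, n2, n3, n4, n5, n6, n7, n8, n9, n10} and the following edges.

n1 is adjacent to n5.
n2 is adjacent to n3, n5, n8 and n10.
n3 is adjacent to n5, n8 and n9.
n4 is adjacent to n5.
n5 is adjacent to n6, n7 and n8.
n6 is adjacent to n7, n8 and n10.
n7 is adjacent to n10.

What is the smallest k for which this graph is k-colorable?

4

n2, n3, n5, n8 form a clique, so at least 4 colors are needed.
4 colors suffice: color 1 → {n5, n9, n10}; color 2 → {n1, n3, n4, n6}; color 3 → {n7, n8}; color 4 → {n2}. Every edge joins two different colors.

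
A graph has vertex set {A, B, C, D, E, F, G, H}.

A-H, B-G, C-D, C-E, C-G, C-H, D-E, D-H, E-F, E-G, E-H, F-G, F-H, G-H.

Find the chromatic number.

C, D, E, H are pairwise adjacent (a clique of size 4), so at least 4 colors are needed.
4 colors suffice: color red → {B, H}; color blue → {A, E}; color green → {D, G}; color yellow → {C, F}. No two adjacent vertices share a color.

4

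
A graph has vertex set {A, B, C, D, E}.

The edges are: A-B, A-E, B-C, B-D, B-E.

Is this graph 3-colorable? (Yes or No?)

The chromatic number is 3. A, B, E form a triangle, so at least 3 colors are needed.
A valid assignment using 3 colors: A=3, B=1, C=2, D=2, E=2.
That is already a proper 3-coloring.

Yes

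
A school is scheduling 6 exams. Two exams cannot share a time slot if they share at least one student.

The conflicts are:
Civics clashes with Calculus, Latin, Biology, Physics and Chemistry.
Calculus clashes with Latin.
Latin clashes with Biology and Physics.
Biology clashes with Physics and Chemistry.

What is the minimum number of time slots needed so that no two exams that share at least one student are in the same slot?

Civics, Latin, Biology, Physics pairwise conflict, so at least 4 time slots are needed.
4 time slots suffice: time slot 1 → {Civics}; time slot 2 → {Latin, Chemistry}; time slot 3 → {Calculus, Biology}; time slot 4 → {Physics}. No two conflicting exams share a time slot.

4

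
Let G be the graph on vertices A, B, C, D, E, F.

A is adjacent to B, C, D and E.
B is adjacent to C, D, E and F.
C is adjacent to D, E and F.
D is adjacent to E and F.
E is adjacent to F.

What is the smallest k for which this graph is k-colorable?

B, C, D, E, F are mutually adjacent (a clique of size 5), so at least 5 colors are needed.
A valid assignment using 5 colors: A=5, B=2, C=1, D=3, E=4, F=5. Each edge has distinct colors on its endpoints.

5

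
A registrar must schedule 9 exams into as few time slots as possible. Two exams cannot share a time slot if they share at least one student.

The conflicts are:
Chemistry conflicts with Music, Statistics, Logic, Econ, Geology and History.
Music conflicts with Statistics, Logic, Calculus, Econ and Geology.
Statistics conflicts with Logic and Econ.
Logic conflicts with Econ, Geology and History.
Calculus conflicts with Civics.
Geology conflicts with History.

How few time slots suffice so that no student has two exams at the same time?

Chemistry, Music, Statistics, Logic, Econ all conflict with each other, so at least 5 time slots are needed.
5 time slots suffice: Chemistry=1, Music=3, Statistics=5, Logic=2, Calculus=1, Econ=4, Geology=4, History=3, Civics=2. No two conflicting exams share a time slot.

5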